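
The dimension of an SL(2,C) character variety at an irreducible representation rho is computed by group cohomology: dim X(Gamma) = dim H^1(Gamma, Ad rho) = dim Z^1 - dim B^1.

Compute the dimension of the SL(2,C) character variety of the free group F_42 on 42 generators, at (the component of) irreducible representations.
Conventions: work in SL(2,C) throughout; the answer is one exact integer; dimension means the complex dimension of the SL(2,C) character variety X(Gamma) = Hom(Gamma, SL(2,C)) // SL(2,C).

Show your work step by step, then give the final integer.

123

The free group F_42: 42 generators, no relators.
So Z^1 = (sl_2)^42 in full: dim Z^1 = 126.
dim B^1 = 3: the coboundary map is injective because an irreducible image has centralizer 0 in sl_2.
dim H^1 = 126 - 3 = 123, which is dim X.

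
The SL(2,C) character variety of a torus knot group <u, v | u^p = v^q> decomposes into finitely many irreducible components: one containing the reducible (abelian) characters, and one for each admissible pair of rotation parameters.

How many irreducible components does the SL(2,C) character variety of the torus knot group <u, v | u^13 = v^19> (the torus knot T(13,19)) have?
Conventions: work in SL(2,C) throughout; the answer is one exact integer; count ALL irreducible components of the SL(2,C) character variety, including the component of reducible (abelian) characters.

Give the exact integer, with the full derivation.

For T(13,19): irreducibility forces the central element u^13 = v^19 to one of +I, -I.
On an irreducible component, tr(u) is locked at 2*cos(pi*alpha/13) for some alpha in 1..12, and tr(v) at 2*cos(pi*beta/19) for some beta in 1..18.
Consistency of u^13 = (-1)^alpha I with v^19 = (-1)^beta I forces alpha = beta (mod 2).
Enumerate parity-matched pairs: 6*9 odd-odd plus 6*9 even-even gives 108.
That is 108 components of irreducible characters, and with the reducible (abelian) component the total is 109.

109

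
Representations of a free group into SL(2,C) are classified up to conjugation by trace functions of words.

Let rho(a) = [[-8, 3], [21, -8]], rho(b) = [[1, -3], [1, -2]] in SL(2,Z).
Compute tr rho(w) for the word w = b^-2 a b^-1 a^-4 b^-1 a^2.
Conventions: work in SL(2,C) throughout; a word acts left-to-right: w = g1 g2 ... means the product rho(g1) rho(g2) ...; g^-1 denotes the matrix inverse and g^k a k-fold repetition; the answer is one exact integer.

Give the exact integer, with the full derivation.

12827007740

rho(b^-1) = [[-2, 3], [-1, 1]]
... * rho(b^-1) = [[-2, 3], [-1, 1]]  ->  [[1, -3], [1, -2]]
... * rho(a) = [[-8, 3], [21, -8]]  ->  [[-71, 27], [-50, 19]]
... * rho(b^-1) = [[-2, 3], [-1, 1]]  ->  [[115, -186], [81, -131]]
... * rho(a^-1) = [[-8, -3], [-21, -8]]  ->  [[2986, 1143], [2103, 805]]
... * rho(a^-1) = [[-8, -3], [-21, -8]]  ->  [[-47891, -18102], [-33729, -12749]]
... * rho(a^-1) = [[-8, -3], [-21, -8]]  ->  [[763270, 288489], [537561, 203179]]
... * rho(a^-1) = [[-8, -3], [-21, -8]]  ->  [[-12164429, -4597722], [-8567247, -3238115]]
... * rho(b^-1) = [[-2, 3], [-1, 1]]  ->  [[28926580, -41091009], [20372609, -28939856]]
... * rho(a) = [[-8, 3], [21, -8]]  ->  [[-1094323829, 415507812], [-770717848, 292636675]]
... * rho(a) = [[-8, 3], [21, -8]]  ->  [[17480254684, -6607033983], [12311112959, -4653246944]]
tr = 17480254684 + -4653246944 = 12827007740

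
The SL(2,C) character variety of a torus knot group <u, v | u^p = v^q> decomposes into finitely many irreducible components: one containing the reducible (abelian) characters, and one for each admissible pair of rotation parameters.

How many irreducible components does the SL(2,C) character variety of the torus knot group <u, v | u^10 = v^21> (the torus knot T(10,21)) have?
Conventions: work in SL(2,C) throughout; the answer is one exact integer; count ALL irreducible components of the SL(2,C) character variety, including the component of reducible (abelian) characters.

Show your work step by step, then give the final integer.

91

For T(10,21): irreducibility forces the central element u^10 = v^21 to one of +I, -I.
This locks tr(u) to 2*cos(pi*alpha/10), alpha in 1..9, and tr(v) to 2*cos(pi*beta/21), beta in 1..20, on each component of irreducible characters.
The two central values (-1)^alpha I and (-1)^beta I must be the same matrix, so alpha and beta share a parity.
Counting: 5 odd alphas x 10 odd betas + 4 even alphas x 10 even betas = 50 + 40 = 90.
components with irreducible characters: 90; plus the single component of reducible (abelian) characters: total 91.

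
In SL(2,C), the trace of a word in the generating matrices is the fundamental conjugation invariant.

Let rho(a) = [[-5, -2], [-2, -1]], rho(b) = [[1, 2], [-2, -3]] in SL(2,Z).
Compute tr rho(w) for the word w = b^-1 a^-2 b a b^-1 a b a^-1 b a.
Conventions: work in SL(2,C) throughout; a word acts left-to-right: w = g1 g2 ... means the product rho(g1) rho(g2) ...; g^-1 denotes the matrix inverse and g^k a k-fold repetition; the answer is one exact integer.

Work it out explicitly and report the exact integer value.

350206

rho(b^-1) = [[-3, -2], [2, 1]]
... * rho(a^-1) = [[-1, 2], [2, -5]]  ->  [[-1, 4], [0, -1]]
... * rho(a^-1) = [[-1, 2], [2, -5]]  ->  [[9, -22], [-2, 5]]
... * rho(b) = [[1, 2], [-2, -3]]  ->  [[53, 84], [-12, -19]]
... * rho(a) = [[-5, -2], [-2, -1]]  ->  [[-433, -190], [98, 43]]
... * rho(b^-1) = [[-3, -2], [2, 1]]  ->  [[919, 676], [-208, -153]]
... * rho(a) = [[-5, -2], [-2, -1]]  ->  [[-5947, -2514], [1346, 569]]
... * rho(b) = [[1, 2], [-2, -3]]  ->  [[-919, -4352], [208, 985]]
... * rho(a^-1) = [[-1, 2], [2, -5]]  ->  [[-7785, 19922], [1762, -4509]]
... * rho(b) = [[1, 2], [-2, -3]]  ->  [[-47629, -75336], [10780, 17051]]
... * rho(a) = [[-5, -2], [-2, -1]]  ->  [[388817, 170594], [-88002, -38611]]
tr = 388817 + -38611 = 350206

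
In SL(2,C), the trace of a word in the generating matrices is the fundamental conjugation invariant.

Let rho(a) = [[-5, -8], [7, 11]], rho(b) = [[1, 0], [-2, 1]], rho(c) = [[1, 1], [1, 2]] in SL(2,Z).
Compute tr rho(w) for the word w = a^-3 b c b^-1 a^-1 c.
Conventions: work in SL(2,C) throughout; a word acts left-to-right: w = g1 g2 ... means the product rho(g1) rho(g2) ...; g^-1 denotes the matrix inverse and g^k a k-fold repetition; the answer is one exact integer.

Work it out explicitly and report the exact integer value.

942

rho(a^-1) = [[11, 8], [-7, -5]]
... * rho(a^-1) = [[11, 8], [-7, -5]]  ->  [[65, 48], [-42, -31]]
... * rho(a^-1) = [[11, 8], [-7, -5]]  ->  [[379, 280], [-245, -181]]
... * rho(b) = [[1, 0], [-2, 1]]  ->  [[-181, 280], [117, -181]]
... * rho(c) = [[1, 1], [1, 2]]  ->  [[99, 379], [-64, -245]]
... * rho(b^-1) = [[1, 0], [2, 1]]  ->  [[857, 379], [-554, -245]]
... * rho(a^-1) = [[11, 8], [-7, -5]]  ->  [[6774, 4961], [-4379, -3207]]
... * rho(c) = [[1, 1], [1, 2]]  ->  [[11735, 16696], [-7586, -10793]]
tr = 11735 + -10793 = 942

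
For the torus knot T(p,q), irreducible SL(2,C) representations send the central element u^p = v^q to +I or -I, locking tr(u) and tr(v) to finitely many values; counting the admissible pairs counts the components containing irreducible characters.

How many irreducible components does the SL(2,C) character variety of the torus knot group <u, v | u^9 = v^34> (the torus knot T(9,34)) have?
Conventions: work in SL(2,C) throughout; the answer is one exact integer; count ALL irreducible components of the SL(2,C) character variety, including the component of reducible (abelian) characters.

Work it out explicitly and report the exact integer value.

In the torus knot group T(9,34), u^9 = v^34 is central, so an irreducible representation sends it to +I or -I (Schur).
This locks tr(u) to 2*cos(pi*alpha/9), alpha in 1..8, and tr(v) to 2*cos(pi*beta/34), beta in 1..33, on each component of irreducible characters.
Consistency of u^9 = (-1)^alpha I with v^34 = (-1)^beta I forces alpha = beta (mod 2).
count pairs: odd alpha (4 choices) x odd beta (17), plus even alpha (4) x even beta (16): 4*17 + 4*16 = 132.
That is 132 components of irreducible characters, and with the reducible (abelian) component the total is 133.

133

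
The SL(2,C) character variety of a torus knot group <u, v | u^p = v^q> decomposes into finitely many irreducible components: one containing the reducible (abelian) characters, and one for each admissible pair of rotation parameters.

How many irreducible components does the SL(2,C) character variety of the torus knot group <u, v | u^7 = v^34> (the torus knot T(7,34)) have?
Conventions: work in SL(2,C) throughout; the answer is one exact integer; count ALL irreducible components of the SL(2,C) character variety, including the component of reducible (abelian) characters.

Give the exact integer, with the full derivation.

100

Gamma = < u, v | u^7 = v^34 > (torus knot T(7,34)); the central element u^7 = v^34 acts as +I or -I in any irreducible SL(2,C) representation.
On an irreducible component, tr(u) is locked at 2*cos(pi*alpha/7) for some alpha in 1..6, and tr(v) at 2*cos(pi*beta/34) for some beta in 1..33.
u^7 = (-1)^alpha I and v^34 = (-1)^beta I must agree, so alpha and beta have equal parity.
Enumerate parity-matched pairs: 3*17 odd-odd plus 3*16 even-even gives 99.
Total: 99 irreducible-character components + 1 reducible (abelian) component = 100.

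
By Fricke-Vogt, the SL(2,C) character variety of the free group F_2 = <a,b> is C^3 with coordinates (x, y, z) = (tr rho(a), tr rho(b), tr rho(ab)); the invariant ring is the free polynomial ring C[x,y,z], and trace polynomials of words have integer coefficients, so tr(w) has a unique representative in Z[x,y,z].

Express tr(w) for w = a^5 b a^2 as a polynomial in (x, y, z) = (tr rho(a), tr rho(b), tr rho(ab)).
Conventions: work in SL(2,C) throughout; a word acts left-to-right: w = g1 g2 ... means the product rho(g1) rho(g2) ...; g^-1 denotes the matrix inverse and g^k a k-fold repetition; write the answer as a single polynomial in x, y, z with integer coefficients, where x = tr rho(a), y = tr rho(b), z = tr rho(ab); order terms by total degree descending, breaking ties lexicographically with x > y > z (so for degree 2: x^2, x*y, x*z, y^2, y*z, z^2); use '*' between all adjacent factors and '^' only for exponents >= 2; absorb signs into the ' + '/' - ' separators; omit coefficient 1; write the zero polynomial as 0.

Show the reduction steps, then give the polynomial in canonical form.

next, trace(b a^2) = trace(a) * trace(b a) - trace(b)   [square of a] = x*z - y
next, trace(b a^3) = trace(a) * trace(b a^2) - trace(b a)   [square of a] = x^2*z - x*y - z
trace(a b a^3) = trace(a) * trace(b a^3) - trace(b a^2)   [square of a] = x^3*z - x^2*y - 2*x*z + y
trace(a b a^4) = trace(a) * trace(a b a^3) - trace(a b a^2)   [square of a] = x^4*z - x^3*y - 3*x^2*z + 2*x*y + z
trace(b a^6) = trace(a) * trace(a b a^4) - trace(a b a^3)   [square of a] = x^5*z - x^4*y - 4*x^3*z + 3*x^2*y + 3*x*z - y
trace(a^5 b a^2) = trace(a) * trace(b a^6) - trace(b a^5)   [square of a] = x^6*z - x^5*y - 5*x^4*z + 4*x^3*y + 6*x^2*z - 3*x*y - z

x^6*z - x^5*y - 5*x^4*z + 4*x^3*y + 6*x^2*z - 3*x*y - z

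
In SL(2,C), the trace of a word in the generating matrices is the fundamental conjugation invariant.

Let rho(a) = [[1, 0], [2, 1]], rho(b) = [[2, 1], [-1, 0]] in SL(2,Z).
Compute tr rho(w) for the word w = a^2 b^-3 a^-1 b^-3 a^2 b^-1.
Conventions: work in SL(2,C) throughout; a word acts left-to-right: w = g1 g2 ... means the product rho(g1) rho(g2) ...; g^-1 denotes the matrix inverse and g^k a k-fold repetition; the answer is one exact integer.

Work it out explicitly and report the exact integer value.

rho(a) = [[1, 0], [2, 1]]
... * rho(a) = [[1, 0], [2, 1]]  ->  [[1, 0], [4, 1]]
... * rho(b^-1) = [[0, -1], [1, 2]]  ->  [[0, -1], [1, -2]]
... * rho(b^-1) = [[0, -1], [1, 2]]  ->  [[-1, -2], [-2, -5]]
... * rho(b^-1) = [[0, -1], [1, 2]]  ->  [[-2, -3], [-5, -8]]
... * rho(a^-1) = [[1, 0], [-2, 1]]  ->  [[4, -3], [11, -8]]
... * rho(b^-1) = [[0, -1], [1, 2]]  ->  [[-3, -10], [-8, -27]]
... * rho(b^-1) = [[0, -1], [1, 2]]  ->  [[-10, -17], [-27, -46]]
... * rho(b^-1) = [[0, -1], [1, 2]]  ->  [[-17, -24], [-46, -65]]
... * rho(a) = [[1, 0], [2, 1]]  ->  [[-65, -24], [-176, -65]]
... * rho(a) = [[1, 0], [2, 1]]  ->  [[-113, -24], [-306, -65]]
... * rho(b^-1) = [[0, -1], [1, 2]]  ->  [[-24, 65], [-65, 176]]
tr = -24 + 176 = 152

152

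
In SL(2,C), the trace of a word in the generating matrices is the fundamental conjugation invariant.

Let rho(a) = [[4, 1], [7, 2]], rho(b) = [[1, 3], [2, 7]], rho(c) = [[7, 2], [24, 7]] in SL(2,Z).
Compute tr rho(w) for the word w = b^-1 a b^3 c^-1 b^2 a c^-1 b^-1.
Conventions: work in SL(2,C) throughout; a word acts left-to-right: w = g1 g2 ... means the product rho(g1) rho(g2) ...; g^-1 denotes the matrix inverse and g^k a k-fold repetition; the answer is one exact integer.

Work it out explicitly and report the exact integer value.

-5053940

rho(b^-1) = [[7, -3], [-2, 1]]
... * rho(a) = [[4, 1], [7, 2]]  ->  [[7, 1], [-1, 0]]
... * rho(b) = [[1, 3], [2, 7]]  ->  [[9, 28], [-1, -3]]
... * rho(b) = [[1, 3], [2, 7]]  ->  [[65, 223], [-7, -24]]
... * rho(b) = [[1, 3], [2, 7]]  ->  [[511, 1756], [-55, -189]]
... * rho(c^-1) = [[7, -2], [-24, 7]]  ->  [[-38567, 11270], [4151, -1213]]
... * rho(b) = [[1, 3], [2, 7]]  ->  [[-16027, -36811], [1725, 3962]]
... * rho(b) = [[1, 3], [2, 7]]  ->  [[-89649, -305758], [9649, 32909]]
... * rho(a) = [[4, 1], [7, 2]]  ->  [[-2498902, -701165], [268959, 75467]]
... * rho(c^-1) = [[7, -2], [-24, 7]]  ->  [[-664354, 89649], [71505, -9649]]
... * rho(b^-1) = [[7, -3], [-2, 1]]  ->  [[-4829776, 2082711], [519833, -224164]]
tr = -4829776 + -224164 = -5053940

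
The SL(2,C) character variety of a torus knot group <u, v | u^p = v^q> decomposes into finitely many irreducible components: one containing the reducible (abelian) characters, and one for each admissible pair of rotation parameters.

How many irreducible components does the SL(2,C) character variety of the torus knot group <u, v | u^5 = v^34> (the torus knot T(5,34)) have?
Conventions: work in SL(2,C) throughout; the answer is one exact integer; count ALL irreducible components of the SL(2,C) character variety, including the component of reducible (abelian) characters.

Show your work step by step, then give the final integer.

For T(5,34): irreducibility forces the central element u^5 = v^34 to one of +I, -I.
On an irreducible component, tr(u) is locked at 2*cos(pi*alpha/5) for some alpha in 1..4, and tr(v) at 2*cos(pi*beta/34) for some beta in 1..33.
The two central values (-1)^alpha I and (-1)^beta I must be the same matrix, so alpha and beta share a parity.
Enumerate parity-matched pairs: 2*17 odd-odd plus 2*16 even-even gives 66.
components with irreducible characters: 66; plus the single component of reducible (abelian) characters: total 67.

67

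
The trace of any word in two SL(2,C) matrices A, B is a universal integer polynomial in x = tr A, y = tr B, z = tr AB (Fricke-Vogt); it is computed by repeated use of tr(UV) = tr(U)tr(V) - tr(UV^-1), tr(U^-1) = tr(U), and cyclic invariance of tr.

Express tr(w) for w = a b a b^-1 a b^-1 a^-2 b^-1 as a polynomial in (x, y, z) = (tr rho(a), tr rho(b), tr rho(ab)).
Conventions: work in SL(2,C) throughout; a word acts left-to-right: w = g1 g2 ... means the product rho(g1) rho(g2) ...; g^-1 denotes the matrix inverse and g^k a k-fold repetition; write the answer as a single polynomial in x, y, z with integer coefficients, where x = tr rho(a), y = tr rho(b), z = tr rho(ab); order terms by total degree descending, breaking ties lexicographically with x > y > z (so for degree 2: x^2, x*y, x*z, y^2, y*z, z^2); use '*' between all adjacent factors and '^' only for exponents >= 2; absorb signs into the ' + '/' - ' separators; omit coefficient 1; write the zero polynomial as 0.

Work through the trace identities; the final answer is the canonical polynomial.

x^3*y^2*z^2 - x^4*y*z - 2*x^2*y^3*z - 2*x^2*y*z^3 + x^3*y^2 + x^3*z^2 + x*y^4 + 3*x*y^2*z^2 + x*z^4 + 4*x^2*y*z - y^3*z - y*z^3 - x^3 - 4*x*y^2 - 5*x*z^2 + 3*y*z + 3*x

trace(b^2 a) = trace(b)*trace(a b) - trace(a)  (reduce the b square) = y*z - x
trace(b^2) = trace(b)*trace(b) - trace(1)  (reduce the b square) = y^2 - 2
trace(b a^2 b) = trace(a)*trace(b^2 a) - trace(b^2)  (reduce the a square) = x*y*z - x^2 - y^2 + 2
trace(b a b a) = trace(b a)*trace(b a) - trace(1)  (split on b) = z^2 - 2
trace(b a^2 b a) = trace(a)*trace(b a b a) - trace(b a b)  (reduce the a square) = x*z^2 - y*z - x
trace(a^-1 b a^2 b) = trace(b a^2 b)*trace(a) - trace(b a^2 b a)  (eliminate a^-1) = x^2*y*z - x^3 - x*y^2 - x*z^2 + y*z + 3*x
trace(b a^2 b^-1 a^-1) = trace(a^-1 b a^2)*trace(b) - trace(a^-1 b a^2 b)  (eliminate b^-1) = -x^2*y*z + x^3 + x*y^2 + x*z^2 - 3*x
trace(b a^2) = trace(a)*trace(b a) - trace(b)  (reduce the a square) = x*z - y
trace(a b a^2) = trace(a)*trace(b a^2) - trace(b a)  (reduce the a square) = x^2*z - x*y - z
trace(a b a b a^2) = trace(a)*trace(b a b a^2) - trace(b a b a)  (reduce the a square) = x^2*z^2 - x*y*z - x^2 - z^2 + 2
trace(b a b a b a) = trace(a b a b)*trace(a b) - trace(b a)  (split on a) = z^3 - 3*z
trace(b a b a b) = trace(b)*trace(a b a b) - trace(a b a)  (reduce the b square) = y*z^2 - x*z - y
trace(a b a b a^2 b) = trace(a)*trace(b a b a b a) - trace(b a b a b)  (reduce the a square) = x*z^3 - y*z^2 - 2*x*z + y
trace(b a b a^2 b^-1 a) = trace(a b a b a^2)*trace(b) - trace(a b a b a^2 b)  (eliminate b^-1) = x^2*y*z^2 - x*y^2*z - x*z^3 - x^2*y + 2*x*z + y
trace(a^-1 b a b a^2 b^-1) = trace(b a b a^2 b^-1)*trace(a) - trace(b a b a^2 b^-1 a)  (eliminate a^-1) = -x^2*y*z^2 + x^3*z + x*y^2*z + x*z^3 - 3*x*z - y
trace(a b a^2 b^-1 a^-2 b) = trace(a^-1 b a b a^2 b^-1)*trace(a) - trace(a^-1 b a b a^2 b^-1 a)  (eliminate a^-1) = -x^3*y*z^2 + x^4*z + x^2*y^2*z + x^2*z^3 - 4*x^2*z + z
trace(a b^-1 a^-2 b^-1 a b a) = trace(a b a^2 b^-1 a^-2)*trace(b) - trace(a b a^2 b^-1 a^-2 b)  (eliminate b^-1) = x^3*y*z^2 - x^4*z - 2*x^2*y^2*z - x^2*z^3 + x^3*y + x*y^3 + x*y*z^2 + 4*x^2*z - 3*x*y - z
trace(a b a b a^-1 b) = trace(b a b a b)*trace(a) - trace(b a b a b a)  (eliminate a^-1) = x*y*z^2 - x^2*z - z^3 - x*y + 3*z
trace(a^-1 b^-1 a b a b) = trace(a b a b a^-1)*trace(b) - trace(a b a b a^-1 b)  (eliminate b^-1) = -x*y*z^2 + x^2*z + y^2*z + z^3 - 3*z
trace(b a b a b a b) = trace(b)*trace(a b a b a b) - trace(a b a b a)  (reduce the b square) = y*z^3 - x*z^2 - 2*y*z + x
trace(b a b a b a b a) = trace(b a b a b a)*trace(b a) - trace(a b a b)  (split on b) = z^4 - 4*z^2 + 2
trace(a b a b a b a^-1 b) = trace(b a b a b a b)*trace(a) - trace(b a b a b a b a)  (eliminate a^-1) = x*y*z^3 - x^2*z^2 - z^4 - 2*x*y*z + x^2 + 4*z^2 - 2
trace(b^-1 a b a b a b a^-1) = trace(a b a b a b a^-1)*trace(b) - trace(a b a b a b a^-1 b)  (eliminate b^-1) = -x*y*z^3 + x^2*z^2 + y^2*z^2 + z^4 + x*y*z - x^2 - y^2 - 4*z^2 + 2
trace(a^-2 b^-1 a b a b a b) = trace(b^-1 a b a b a b a^-1)*trace(a) - trace(b^-1 a b a b a b)  (eliminate a^-1) = -x^2*y*z^3 + x^3*z^2 + x*y^2*z^2 + x*z^4 + x^2*y*z - x^3 - x*y^2 - 5*x*z^2 + y*z + 3*x
trace(a b^-1 a^-2 b^-1 a b a b) = trace(a^-2 b^-1 a b a b a)*trace(b) - trace(a^-2 b^-1 a b a b a b)  (eliminate b^-1) = x^2*y*z^3 - x^3*z^2 - 2*x*y^2*z^2 - x*z^4 + y^3*z + y*z^3 + x^3 + x*y^2 + 5*x*z^2 - 4*y*z - 3*x
trace(a b a b^-1 a b^-1 a^-2 b^-1) = trace(a b^-1 a^-2 b^-1 a b a)*trace(b) - trace(a b^-1 a^-2 b^-1 a b a b)  (eliminate b^-1) = x^3*y^2*z^2 - x^4*y*z - 2*x^2*y^3*z - 2*x^2*y*z^3 + x^3*y^2 + x^3*z^2 + x*y^4 + 3*x*y^2*z^2 + x*z^4 + 4*x^2*y*z - y^3*z - y*z^3 - x^3 - 4*x*y^2 - 5*x*z^2 + 3*y*z + 3*x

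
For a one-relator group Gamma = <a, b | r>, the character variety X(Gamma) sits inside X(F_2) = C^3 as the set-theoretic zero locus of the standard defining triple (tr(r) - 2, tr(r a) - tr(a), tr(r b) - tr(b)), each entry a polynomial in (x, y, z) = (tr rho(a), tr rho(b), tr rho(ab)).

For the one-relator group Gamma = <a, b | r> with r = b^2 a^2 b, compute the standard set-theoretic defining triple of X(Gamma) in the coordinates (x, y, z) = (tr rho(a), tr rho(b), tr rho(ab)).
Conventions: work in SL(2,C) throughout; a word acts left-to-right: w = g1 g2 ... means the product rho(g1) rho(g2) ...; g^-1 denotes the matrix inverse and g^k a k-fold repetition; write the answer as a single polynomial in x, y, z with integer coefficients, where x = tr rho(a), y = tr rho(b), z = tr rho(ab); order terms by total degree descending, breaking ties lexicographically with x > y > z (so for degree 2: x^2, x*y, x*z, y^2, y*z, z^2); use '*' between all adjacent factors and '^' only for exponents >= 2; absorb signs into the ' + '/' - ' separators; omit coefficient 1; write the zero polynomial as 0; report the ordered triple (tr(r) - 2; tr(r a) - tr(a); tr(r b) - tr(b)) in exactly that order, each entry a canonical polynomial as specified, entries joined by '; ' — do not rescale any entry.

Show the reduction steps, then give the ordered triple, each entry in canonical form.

x*y^2*z - x^2*y - y^3 - x*z + 3*y - 2; x*y*z^2 - x^2*z - y^2*z - x + z; x*y^3*z - x^2*y^2 - y^4 - 2*x*y*z + x^2 + 4*y^2 - y - 2

tr(a b^2) = tr(b) tr(a b) - tr(a) = y*z - x
tr(b^3 a) = tr(b) tr(a b^2) - tr(a b) = y^2*z - x*y - z
apply: tr(b^2) = tr(b) tr(b) - tr(1) = y^2 - 2
use: tr(b^3) = tr(b) tr(b^2) - tr(b) = y^3 - 3*y
tr(b^2 a^2 b) = tr(a) tr(b^3 a) - tr(b^3) = x*y^2*z - x^2*y - y^3 - x*z + 3*y
tr(a b a b) = tr(b a) tr(b a) - tr(1) = z^2 - 2
tr(a b a) = tr(a) tr(b a) - tr(b) = x*z - y
tr(b a b^2 a) = tr(b) tr(a b a b) - tr(a b a) = y*z^2 - x*z - y
tr(b^2 a^2 b a) = tr(a) tr(b a b^2 a) - tr(b a b^2) = x*y*z^2 - x^2*z - y^2*z + z
tr(a^2 b^2) = tr(a) tr(b^2 a) - tr(b^2)   [square of a] = x*y*z - x^2 - y^2 + 2
tr(b^2 a^2 b^2) = tr(b) tr(a^2 b^3) - tr(a^2 b^2)   [square of b] = x*y^3*z - x^2*y^2 - y^4 - 2*x*y*z + x^2 + 4*y^2 - 2
assemble the triple (tr(r) - 2; tr(r a) - x; tr(r b) - y)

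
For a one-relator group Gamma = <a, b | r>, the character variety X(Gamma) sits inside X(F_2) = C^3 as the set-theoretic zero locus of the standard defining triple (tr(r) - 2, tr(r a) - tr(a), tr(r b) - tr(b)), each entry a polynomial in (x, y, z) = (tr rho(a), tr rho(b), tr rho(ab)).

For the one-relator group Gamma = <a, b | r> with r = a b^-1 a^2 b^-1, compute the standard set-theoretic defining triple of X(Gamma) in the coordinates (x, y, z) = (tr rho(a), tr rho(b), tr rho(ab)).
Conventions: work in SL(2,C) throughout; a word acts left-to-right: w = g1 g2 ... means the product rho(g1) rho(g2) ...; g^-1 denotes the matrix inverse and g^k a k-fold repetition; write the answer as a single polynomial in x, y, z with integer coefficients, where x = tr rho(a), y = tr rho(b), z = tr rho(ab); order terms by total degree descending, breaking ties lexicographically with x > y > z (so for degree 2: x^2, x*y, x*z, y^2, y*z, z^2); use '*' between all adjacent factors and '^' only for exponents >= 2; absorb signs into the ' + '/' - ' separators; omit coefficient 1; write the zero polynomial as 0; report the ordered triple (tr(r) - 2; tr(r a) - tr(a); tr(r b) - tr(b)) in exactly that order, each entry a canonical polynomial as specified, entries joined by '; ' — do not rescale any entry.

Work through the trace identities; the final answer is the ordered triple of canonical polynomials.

x^3*y^2 - 2*x^2*y*z - x*y^2 + x*z^2 + y*z - x - 2; x^4*y^2 - 2*x^3*y*z - 2*x^2*y^2 + x^2*z^2 + 2*x*y*z + y^2 - x - 2; x^3*y - x^2*z - 2*x*y - y + z

so trace(a^2) = trace(a) * trace(a) - trace(1) = x^2 - 2
trace(a^3) = trace(a) * trace(a^2) - trace(a) = x^3 - 3*x
reduce: trace(a b a) = trace(a) * trace(b a) - trace(b) = x*z - y
trace(a^3 b) = trace(a) * trace(a b a) - trace(a b) = x^2*z - x*y - z
so trace(a^2 b^-1 a) = trace(a^3) * trace(b) - trace(a^3 b) = x^3*y - x^2*z - 2*x*y + z
reduce: trace(b a b a) = trace(a b) * trace(a b) - trace(1) = z^2 - 2
trace(b a b) = trace(b) * trace(a b) - trace(a) = y*z - x
so trace(a b a^2 b) = trace(a) * trace(b a b a) - trace(b a b) = x*z^2 - y*z - x
trace(a^2 b^-1 a b) = trace(a b a^2) * trace(b) - trace(a b a^2 b) = x^2*y*z - x*y^2 - x*z^2 + x
reduce: trace(a b^-1 a^2 b^-1) = trace(a^2 b^-1 a) * trace(b) - trace(a^2 b^-1 a b) = x^3*y^2 - 2*x^2*y*z - x*y^2 + x*z^2 + y*z - x
trace(a^4) = trace(a) * trace(a^3) - trace(a^2)   [square of a] = x^4 - 4*x^2 + 2
trace(a^4 b) = trace(a) * trace(a b a^2) - trace(a b a)   [square of a] = x^3*z - x^2*y - 2*x*z + y
trace(a^2 b^-1 a^2) = trace(a^4) * trace(b) - trace(a^4 b)   [inverse elimination on b] = x^4*y - x^3*z - 3*x^2*y + 2*x*z + y
trace(b a^2 b) = trace(b) * trace(a^2 b) - trace(a^2)   [square of b] = x*y*z - x^2 - y^2 + 2
so trace(a^2 b a^2 b) = trace(a) * trace(b a^2 b a) - trace(b a^2 b)   [square of a] = x^2*z^2 - 2*x*y*z + y^2 - 2
trace(a^2 b^-1 a^2 b) = trace(a^2 b a^2) * trace(b) - trace(a^2 b a^2 b)   [inverse elimination on b] = x^3*y*z - x^2*y^2 - x^2*z^2 + 2
reduce: trace(a b^-1 a^2 b^-1 a) = trace(a^2 b^-1 a^2) * trace(b) - trace(a^2 b^-1 a^2 b)   [inverse elimination on b] = x^4*y^2 - 2*x^3*y*z - 2*x^2*y^2 + x^2*z^2 + 2*x*y*z + y^2 - 2
assemble the triple (trace(r) - 2; trace(r a) - x; trace(r b) - y)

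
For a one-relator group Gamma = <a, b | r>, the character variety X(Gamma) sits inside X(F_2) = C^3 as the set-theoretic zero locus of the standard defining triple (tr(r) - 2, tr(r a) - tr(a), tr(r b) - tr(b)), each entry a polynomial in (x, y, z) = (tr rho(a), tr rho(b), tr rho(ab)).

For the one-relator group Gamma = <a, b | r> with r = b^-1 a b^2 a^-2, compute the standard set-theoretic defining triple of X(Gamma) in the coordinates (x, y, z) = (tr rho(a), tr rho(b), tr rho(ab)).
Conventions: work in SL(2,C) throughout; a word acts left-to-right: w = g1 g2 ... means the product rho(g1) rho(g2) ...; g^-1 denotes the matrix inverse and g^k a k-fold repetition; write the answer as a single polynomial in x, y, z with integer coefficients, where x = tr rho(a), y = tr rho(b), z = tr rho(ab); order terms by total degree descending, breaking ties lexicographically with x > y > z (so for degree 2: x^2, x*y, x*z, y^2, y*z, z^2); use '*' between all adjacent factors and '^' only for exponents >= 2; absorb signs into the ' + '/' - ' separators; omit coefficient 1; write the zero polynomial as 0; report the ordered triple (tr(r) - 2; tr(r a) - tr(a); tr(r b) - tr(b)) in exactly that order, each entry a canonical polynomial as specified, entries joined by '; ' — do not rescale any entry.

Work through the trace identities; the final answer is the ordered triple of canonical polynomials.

-x^2*y^2*z + x^3*y + x*y^3 + x*y*z^2 - 3*x*y - z - 2; -x*y^2*z + x^2*y + y^3 + y*z^2 - x - 3*y; x*y^2 - y*z - x - y

use: tr(b^2) = tr(b) * tr(b) - tr(1) = y^2 - 2
tr(b a b) = tr(b) * tr(a b) - tr(a) = y*z - x
apply: tr(b a b^2) = tr(b) * tr(b a b) - tr(b a) = y^2*z - x*y - z
tr(a b a b) = tr(b a) * tr(b a) - tr(1) = z^2 - 2
apply: tr(a b a) = tr(a) * tr(b a) - tr(b) = x*z - y
apply: tr(b a b^2 a) = tr(b) * tr(a b a b) - tr(a b a) = y*z^2 - x*z - y
apply: tr(a b^2 a^-1 b) = tr(b a b^2) * tr(a) - tr(b a b^2 a) = x*y^2*z - x^2*y - y*z^2 + y
tr(b^-1 a b^2 a^-1) = tr(a b^2 a^-1) * tr(b) - tr(a b^2 a^-1 b) = -x*y^2*z + x^2*y + y^3 + y*z^2 - 3*y
apply: tr(b^-1 a b^2 a^-2) = tr(b^-1 a b^2 a^-1) * tr(a) - tr(b^-1 a b^2) = -x^2*y^2*z + x^3*y + x*y^3 + x*y*z^2 - 3*x*y - z
tr(b^2 a^-1) = tr(b^2) * tr(a) - tr(b^2 a)  (eliminate a^-1) = x*y^2 - y*z - x
assemble the triple (tr(r) - 2; tr(r a) - x; tr(r b) - y)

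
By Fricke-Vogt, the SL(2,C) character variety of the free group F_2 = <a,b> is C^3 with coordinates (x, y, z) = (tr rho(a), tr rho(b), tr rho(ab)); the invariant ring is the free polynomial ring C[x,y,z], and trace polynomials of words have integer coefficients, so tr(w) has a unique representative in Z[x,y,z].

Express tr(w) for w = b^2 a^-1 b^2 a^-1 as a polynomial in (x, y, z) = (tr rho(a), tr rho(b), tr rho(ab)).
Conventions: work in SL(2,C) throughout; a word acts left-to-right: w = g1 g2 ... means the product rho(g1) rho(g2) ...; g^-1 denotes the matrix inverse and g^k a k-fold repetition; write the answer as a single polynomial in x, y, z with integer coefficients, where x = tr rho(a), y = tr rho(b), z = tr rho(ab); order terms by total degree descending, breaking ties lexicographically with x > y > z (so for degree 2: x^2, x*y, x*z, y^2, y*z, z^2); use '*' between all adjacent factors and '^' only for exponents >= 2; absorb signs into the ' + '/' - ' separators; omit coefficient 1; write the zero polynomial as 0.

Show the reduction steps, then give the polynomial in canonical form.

tr(b^2) = tr(b) * tr(b) - tr(1)  (reduce the b square) = y^2 - 2
tr(b^3) = tr(b) * tr(b^2) - tr(b)  (reduce the b square) = y^3 - 3*y
tr(b^4) = tr(b) * tr(b^3) - tr(b^2)  (reduce the b square) = y^4 - 4*y^2 + 2
tr(a b^2) = tr(b) * tr(a b) - tr(a)  (reduce the b square) = y*z - x
tr(a b^3) = tr(b) * tr(a b^2) - tr(a b)  (reduce the b square) = y^2*z - x*y - z
tr(b^4 a) = tr(b) * tr(a b^3) - tr(a b^2)  (reduce the b square) = y^3*z - x*y^2 - 2*y*z + x
tr(b^2 a^-1 b^2) = tr(b^4) * tr(a) - tr(b^4 a)  (eliminate a^-1) = x*y^4 - y^3*z - 3*x*y^2 + 2*y*z + x
tr(a b a b) = tr(a b) * tr(a b) - tr(1)  (split on a) = z^2 - 2
tr(a b a) = tr(a) * tr(b a) - tr(b)  (reduce the a square) = x*z - y
tr(a b^2 a b) = tr(b) * tr(a b a b) - tr(a b a)  (reduce the b square) = y*z^2 - x*z - y
tr(a b^2 a) = tr(a) * tr(b^2 a) - tr(b^2)  (reduce the a square) = x*y*z - x^2 - y^2 + 2
tr(b^2 a b^2 a) = tr(b) * tr(a b^2 a b) - tr(a b^2 a)  (reduce the b square) = y^2*z^2 - 2*x*y*z + x^2 - 2
tr(b^2 a^-1 b^2 a) = tr(b^2 a b^2) * tr(a) - tr(b^2 a b^2 a)  (eliminate a^-1) = x*y^3*z - x^2*y^2 - y^2*z^2 + 2
tr(b^2 a^-1 b^2 a^-1) = tr(b^2 a^-1 b^2) * tr(a) - tr(b^2 a^-1 b^2 a)  (eliminate a^-1) = x^2*y^4 - 2*x*y^3*z - 2*x^2*y^2 + y^2*z^2 + 2*x*y*z + x^2 - 2

x^2*y^4 - 2*x*y^3*z - 2*x^2*y^2 + y^2*z^2 + 2*x*y*z + x^2 - 2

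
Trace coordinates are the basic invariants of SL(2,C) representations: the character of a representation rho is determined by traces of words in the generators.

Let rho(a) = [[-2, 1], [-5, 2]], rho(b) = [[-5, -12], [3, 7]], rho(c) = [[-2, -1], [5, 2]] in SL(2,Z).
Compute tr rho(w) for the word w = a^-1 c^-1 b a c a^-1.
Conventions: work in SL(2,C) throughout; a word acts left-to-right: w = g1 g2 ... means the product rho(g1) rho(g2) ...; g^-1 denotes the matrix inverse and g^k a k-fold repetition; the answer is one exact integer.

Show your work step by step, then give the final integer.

-87

rho(a^-1) = [[2, -1], [5, -2]]
... * rho(c^-1) = [[2, 1], [-5, -2]]  ->  [[9, 4], [20, 9]]
... * rho(b) = [[-5, -12], [3, 7]]  ->  [[-33, -80], [-73, -177]]
... * rho(a) = [[-2, 1], [-5, 2]]  ->  [[466, -193], [1031, -427]]
... * rho(c) = [[-2, -1], [5, 2]]  ->  [[-1897, -852], [-4197, -1885]]
... * rho(a^-1) = [[2, -1], [5, -2]]  ->  [[-8054, 3601], [-17819, 7967]]
tr = -8054 + 7967 = -87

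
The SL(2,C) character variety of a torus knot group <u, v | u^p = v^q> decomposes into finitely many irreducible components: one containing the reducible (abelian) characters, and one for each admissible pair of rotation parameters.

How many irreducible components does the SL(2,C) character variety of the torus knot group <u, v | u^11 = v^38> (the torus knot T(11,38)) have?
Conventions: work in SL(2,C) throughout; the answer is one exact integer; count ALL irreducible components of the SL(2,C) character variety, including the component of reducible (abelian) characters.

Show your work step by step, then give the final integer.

186

Gamma = < u, v | u^11 = v^38 > (torus knot T(11,38)); the central element u^11 = v^38 acts as +I or -I in any irreducible SL(2,C) representation.
This locks tr(u) to 2*cos(pi*alpha/11), alpha in 1..10, and tr(v) to 2*cos(pi*beta/38), beta in 1..37, on each component of irreducible characters.
The two central values (-1)^alpha I and (-1)^beta I must be the same matrix, so alpha and beta share a parity.
count pairs: odd alpha (5 choices) x odd beta (19), plus even alpha (5) x even beta (18): 5*19 + 5*18 = 185.
Total: 185 irreducible-character components + 1 reducible (abelian) component = 186.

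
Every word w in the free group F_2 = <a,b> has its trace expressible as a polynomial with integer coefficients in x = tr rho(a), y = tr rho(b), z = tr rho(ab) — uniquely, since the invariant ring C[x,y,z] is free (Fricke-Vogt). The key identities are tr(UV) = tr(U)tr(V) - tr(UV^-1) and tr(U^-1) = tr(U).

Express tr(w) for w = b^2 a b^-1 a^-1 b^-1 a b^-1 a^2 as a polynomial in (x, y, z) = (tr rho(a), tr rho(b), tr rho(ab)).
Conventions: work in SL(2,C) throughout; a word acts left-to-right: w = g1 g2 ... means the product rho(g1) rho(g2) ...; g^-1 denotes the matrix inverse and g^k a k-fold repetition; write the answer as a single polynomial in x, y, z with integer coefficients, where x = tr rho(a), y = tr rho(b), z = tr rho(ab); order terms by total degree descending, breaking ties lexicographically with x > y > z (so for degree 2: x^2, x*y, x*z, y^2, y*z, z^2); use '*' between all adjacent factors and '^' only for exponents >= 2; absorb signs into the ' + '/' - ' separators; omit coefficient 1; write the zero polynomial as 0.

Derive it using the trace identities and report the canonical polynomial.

x^3*y^3*z^2 - 2*x^4*y^2*z - x^2*y^4*z - 2*x^2*y^2*z^3 + x^5*y + x^3*y^3 + 3*x^3*y*z^2 + x*y^3*z^2 + x*y*z^4 - x^4*z + 4*x^2*y^2*z - x^2*z^3 - 4*x^3*y - x*y^3 - 6*x*y*z^2 + 4*x^2*z + y^2*z + z^3 + 2*x*y - 3*z

trace(b a^2) = trace(a)*trace(b a) - trace(b) = x*z - y
trace(a^2 b a) = trace(a)*trace(b a^2) - trace(b a) = x^2*z - x*y - z
trace(a^4 b) = trace(a)*trace(a^2 b a) - trace(a^2 b) = x^3*z - x^2*y - 2*x*z + y
trace(a^2) = trace(a)*trace(a) - trace(1) = x^2 - 2
trace(a^3) = trace(a)*trace(a^2) - trace(a) = x^3 - 3*x
trace(a^4) = trace(a)*trace(a^3) - trace(a^2) = x^4 - 4*x^2 + 2
trace(a^3 b^2 a) = trace(b)*trace(a^4 b) - trace(a^4) = x^3*y*z - x^4 - x^2*y^2 - 2*x*y*z + 4*x^2 + y^2 - 2
trace(a b a b) = trace(b a)*trace(b a) - trace(1) = z^2 - 2
trace(b^2 a b a) = trace(b)*trace(a b a b) - trace(a b a) = y*z^2 - x*z - y
trace(a b^2) = trace(b)*trace(a b) - trace(a) = y*z - x
trace(b^2 a b) = trace(b)*trace(a b^2) - trace(a b) = y^2*z - x*y - z
trace(a b^2 a b a) = trace(a)*trace(b^2 a b a) - trace(b^2 a b) = x*y*z^2 - x^2*z - y^2*z + z
trace(a^3 b^2 a b) = trace(a)*trace(a b^2 a b a) - trace(a b^2 a b) = x^2*y*z^2 - x^3*z - x*y^2*z - y*z^2 + 2*x*z + y
trace(b^-1 a^3 b^2 a) = trace(a^3 b^2 a)*trace(b) - trace(a^3 b^2 a b) = x^3*y^2*z - x^4*y - x^2*y^3 - x^2*y*z^2 + x^3*z - x*y^2*z + 4*x^2*y + y^3 + y*z^2 - 2*x*z - 3*y
trace(b^-1 a^3 b^2 a b^-1) = trace(b^-1 a^3 b^2 a)*trace(b) - trace(b^-1 a^3 b^2 a b) = x^3*y^3*z - x^4*y^2 - x^2*y^4 - x^2*y^2*z^2 - x*y^3*z + x^4 + 5*x^2*y^2 + y^4 + y^2*z^2 - 4*x^2 - 4*y^2 + 2
trace(b^2 a^3) = trace(b)*trace(a^3 b) - trace(a^3) = x^2*y*z - x^3 - x*y^2 - y*z + 3*x
trace(a^4 b^2 a) = trace(a)*trace(b^2 a^4) - trace(b^2 a^3) = x^4*y*z - x^5 - x^3*y^2 - 3*x^2*y*z + 5*x^3 + 2*x*y^2 + y*z - 5*x
trace(a^4 b^2 a b) = trace(a)*trace(a b^2 a b a^2) - trace(a b^2 a b a) = x^3*y*z^2 - x^4*z - x^2*y^2*z - 2*x*y*z^2 + 3*x^2*z + y^2*z + x*y - z
trace(a^3 b^2 a b^-1 a) = trace(a^4 b^2 a)*trace(b) - trace(a^4 b^2 a b) = x^4*y^2*z - x^5*y - x^3*y^3 - x^3*y*z^2 + x^4*z - 2*x^2*y^2*z + 5*x^3*y + 2*x*y^3 + 2*x*y*z^2 - 3*x^2*z - 6*x*y + z
trace(b^2) = trace(b)*trace(b) - trace(1) = y^2 - 2
trace(b^3) = trace(b)*trace(b^2) - trace(b) = y^3 - 3*y
trace(b a^2 b^2) = trace(a)*trace(b^3 a) - trace(b^3) = x*y^2*z - x^2*y - y^3 - x*z + 3*y
trace(b^2 a^2 b a^2) = trace(a)*trace(b a^2 b^2 a) - trace(b a^2 b^2) = x^2*y*z^2 - x^3*z - 2*x*y^2*z + x^2*y + y^3 + 2*x*z - 3*y
trace(a^2 b a b) = trace(a)*trace(b a b a) - trace(b a b) = x*z^2 - y*z - x
trace(b^2 a^2 b a) = trace(b)*trace(a^2 b a b) - trace(a^2 b a) = x*y*z^2 - x^2*z - y^2*z + z
trace(a b a^3 b^2 a) = trace(a)*trace(b^2 a^2 b a^2) - trace(b^2 a^2 b a) = x^3*y*z^2 - x^4*z - 2*x^2*y^2*z + x^3*y + x*y^3 - x*y*z^2 + 3*x^2*z + y^2*z - 3*x*y - z
trace(b a b a b a) = trace(b a b a)*trace(b a) - trace(a b) = z^3 - 3*z
trace(a b a b a^2 b) = trace(a)*trace(b a b a b a) - trace(b a b a b) = x*z^3 - y*z^2 - 2*x*z + y
trace(a b a b a^2) = trace(a)*trace(a b a b a) - trace(a b a b) = x^2*z^2 - x*y*z - x^2 - z^2 + 2
trace(a b^2 a b a b a) = trace(b)*trace(a b a b a^2 b) - trace(a b a b a^2) = x*y*z^3 - x^2*z^2 - y^2*z^2 - x*y*z + x^2 + y^2 + z^2 - 2
trace(a b^2 a b a b) = trace(b)*trace(a b a b a b) - trace(a b a b a) = y*z^3 - x*z^2 - 2*y*z + x
trace(a b a^3 b^2 a b) = trace(a)*trace(a b^2 a b a b a) - trace(a b^2 a b a b) = x^2*y*z^3 - x^3*z^2 - x*y^2*z^2 - x^2*y*z - y*z^3 + x^3 + x*y^2 + 2*x*z^2 + 2*y*z - 3*x
trace(a^3 b^2 a b^-1 a b) = trace(a b a^3 b^2 a)*trace(b) - trace(a b a^3 b^2 a b) = x^3*y^2*z^2 - x^4*y*z - 2*x^2*y^3*z - x^2*y*z^3 + x^3*y^2 + x^3*z^2 + x*y^4 + 4*x^2*y*z + y^3*z + y*z^3 - x^3 - 4*x*y^2 - 2*x*z^2 - 3*y*z + 3*x
trace(b^-1 a^3 b^2 a b^-1 a) = trace(a^3 b^2 a b^-1 a)*trace(b) - trace(a^3 b^2 a b^-1 a b) = x^4*y^3*z - x^5*y^2 - x^3*y^4 - 2*x^3*y^2*z^2 + 2*x^4*y*z + x^2*y*z^3 + 4*x^3*y^2 - x^3*z^2 + x*y^4 + 2*x*y^2*z^2 - 7*x^2*y*z - y^3*z - y*z^3 + x^3 - 2*x*y^2 + 2*x*z^2 + 4*y*z - 3*x
trace(a^2 b^2 a b^-1 a^-1 b^-1 a) = trace(b^-1 a^3 b^2 a b^-1)*trace(a) - trace(b^-1 a^3 b^2 a b^-1 a) = x^3*y^2*z^2 - 2*x^4*y*z - x^2*y^3*z - x^2*y*z^3 + x^5 + x^3*y^2 + x^3*z^2 - x*y^2*z^2 + 7*x^2*y*z + y^3*z + y*z^3 - 5*x^3 - 2*x*y^2 - 2*x*z^2 - 4*y*z + 5*x
trace(b a b a^2 b^2) = trace(b)*trace(a b a^2 b^2) - trace(a b a^2 b) = x*y^2*z^2 - x^2*y*z - y^3*z - x*z^2 + 2*y*z + x
trace(a b a b a^2 b^2 a) = trace(a)*trace(b a b a^2 b^2 a) - trace(b a b a^2 b^2) = x^2*y*z^3 - x^3*z^2 - 2*x*y^2*z^2 + y^3*z + x^3 + x*y^2 + 2*x*z^2 - 2*y*z - 3*x
trace(a b a b a b a b) = trace(b a)*trace(b a b a b a) - trace(b^-1 a^-1 b^-1 a^-1) = z^4 - 4*z^2 + 2
trace(b^2 a b a b a b a) = trace(b)*trace(a b a b a b a b) - trace(a b a b a b a) = y*z^4 - x*z^3 - 3*y*z^2 + 2*x*z + y
trace(b^2 a b a b a b) = trace(b)*trace(a b a b a b^2) - trace(a b a b a b) = y^2*z^3 - x*y*z^2 - 2*y^2*z - z^3 + x*y + 3*z
trace(a b a b a^2 b^2 a b) = trace(a)*trace(b^2 a b a b a b a) - trace(b^2 a b a b a b) = x*y*z^4 - x^2*z^3 - y^2*z^3 - 2*x*y*z^2 + 2*x^2*z + 2*y^2*z + z^3 - 3*z
trace(b a b a^2 b^2 a b^-1 a) = trace(a b a b a^2 b^2 a)*trace(b) - trace(a b a b a^2 b^2 a b) = x^2*y^2*z^3 - x^3*y*z^2 - 2*x*y^3*z^2 - x*y*z^4 + x^2*z^3 + y^4*z + y^2*z^3 + x^3*y + x*y^3 + 4*x*y*z^2 - 2*x^2*z - 4*y^2*z - z^3 - 3*x*y + 3*z
trace(a b a^2 b^2 a b^-1 a^-1 b) = trace(b a b a^2 b^2 a b^-1)*trace(a) - trace(b a b a^2 b^2 a b^-1 a) = -x^2*y^2*z^3 + 2*x^3*y*z^2 + 2*x*y^3*z^2 + x*y*z^4 - x^4*z - 2*x^2*y^2*z - x^2*z^3 - y^4*z - y^2*z^3 - 4*x*y*z^2 + 4*x^2*z + 4*y^2*z + z^3 - 3*z
trace(a^2 b^2 a b^-1 a^-1 b^-1 a b) = trace(a b a^2 b^2 a b^-1 a^-1)*trace(b) - trace(a b a^2 b^2 a b^-1 a^-1 b) = x^2*y^2*z^3 - 2*x^3*y*z^2 - 2*x*y^3*z^2 - x*y*z^4 + x^4*z + 3*x^2*y^2*z + x^2*z^3 + y^4*z + y^2*z^3 - x^3*y - x*y^3 + 4*x*y*z^2 - 4*x^2*z - 5*y^2*z - z^3 + 3*x*y + 3*z
trace(b^2 a b^-1 a^-1 b^-1 a b^-1 a^2) = trace(a^2 b^2 a b^-1 a^-1 b^-1 a)*trace(b) - trace(a^2 b^2 a b^-1 a^-1 b^-1 a b) = x^3*y^3*z^2 - 2*x^4*y^2*z - x^2*y^4*z - 2*x^2*y^2*z^3 + x^5*y + x^3*y^3 + 3*x^3*y*z^2 + x*y^3*z^2 + x*y*z^4 - x^4*z + 4*x^2*y^2*z - x^2*z^3 - 4*x^3*y - x*y^3 - 6*x*y*z^2 + 4*x^2*z + y^2*z + z^3 + 2*x*y - 3*z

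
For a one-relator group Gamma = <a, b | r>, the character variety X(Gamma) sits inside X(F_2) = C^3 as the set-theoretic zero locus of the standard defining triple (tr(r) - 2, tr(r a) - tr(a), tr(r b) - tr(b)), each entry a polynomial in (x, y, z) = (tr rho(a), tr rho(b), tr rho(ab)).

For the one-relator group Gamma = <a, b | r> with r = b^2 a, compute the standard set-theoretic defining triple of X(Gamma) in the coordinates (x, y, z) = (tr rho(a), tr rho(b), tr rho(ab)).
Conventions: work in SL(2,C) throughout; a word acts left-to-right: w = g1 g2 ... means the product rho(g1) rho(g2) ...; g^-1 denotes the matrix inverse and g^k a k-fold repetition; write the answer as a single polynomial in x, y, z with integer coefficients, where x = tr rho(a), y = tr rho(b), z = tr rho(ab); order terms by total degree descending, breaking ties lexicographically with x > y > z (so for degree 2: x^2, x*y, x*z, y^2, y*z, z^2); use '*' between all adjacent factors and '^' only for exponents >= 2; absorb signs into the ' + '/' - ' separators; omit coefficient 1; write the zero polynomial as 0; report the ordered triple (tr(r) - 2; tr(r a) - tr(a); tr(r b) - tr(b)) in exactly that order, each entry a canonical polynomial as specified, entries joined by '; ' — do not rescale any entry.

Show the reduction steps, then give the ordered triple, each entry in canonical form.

y*z - x - 2; x*y*z - x^2 - y^2 - x + 2; y^2*z - x*y - y - z

tr(b^2 a) = tr(b)*tr(a b) - tr(a)  (reduce the b square) = y*z - x
tr(b^2) = tr(b)*tr(b) - tr(1) = y^2 - 2
tr(b^2 a^2) = tr(a)*tr(b^2 a) - tr(b^2) = x*y*z - x^2 - y^2 + 2
tr(b^2 a b) = tr(b)*tr(a b^2) - tr(a b)   [square of b] = y^2*z - x*y - z
assemble the triple (tr(r) - 2; tr(r a) - x; tr(r b) - y)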